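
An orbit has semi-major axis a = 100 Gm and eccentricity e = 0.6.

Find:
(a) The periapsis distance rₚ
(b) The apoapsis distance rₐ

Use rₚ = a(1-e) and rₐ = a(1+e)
a = 100 Gm = 1 × 10^11 m
e = 0.6:  1 − e = 0.4,  1 + e = 1.6
(a) rₚ = a(1 − e) = 1 × 10^11 m × 0.4 = 4 × 10^10 m ≈ 40 Gm
(b) rₐ = a(1 + e) = 1 × 10^11 m × 1.6 = 1.6 × 10^11 m ≈ 160 Gm

Final answer:
(a) rₚ = 40 Gm
(b) rₐ = 160 Gm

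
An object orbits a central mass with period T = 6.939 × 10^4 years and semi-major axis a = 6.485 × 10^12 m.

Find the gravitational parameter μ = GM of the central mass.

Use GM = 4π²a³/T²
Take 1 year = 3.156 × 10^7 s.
T = 6.939 × 10^4 years = 2.18995 × 10^12 s
a = 6.485 × 10^12 m
a³ = 2.72728 × 10^38 m³
T² = 4.79587 × 10^24 s²
GM = 4π² × (2.72728 × 10^38) / (4.79587 × 10^24) = 2.24503 × 10^15 m³/s²
GM ≈ 2.245 × 10^15 m³/s²

Final answer: GM = 2.245 × 10^15 m³/s²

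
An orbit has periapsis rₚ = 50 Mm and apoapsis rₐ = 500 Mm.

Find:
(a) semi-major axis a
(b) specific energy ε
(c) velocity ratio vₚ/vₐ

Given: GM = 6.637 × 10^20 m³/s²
rₚ = 50 Mm = 5 × 10^7 m
rₐ = 500 Mm = 5 × 10^8 m
GM = 6.637 × 10^20 m³/s²
a = (rₚ + rₐ)/2 = 2.75 × 10^8 m
e = (rₐ − rₚ)/(rₐ + rₚ) = (4.5 × 10^8) / (5.5 × 10^8) = 0.818182
(a) a = 2.75 × 10^8 m ≈ 275 Mm
(b) 2a = 5.5 × 10^8 m;  ε = −GM/(2a) = -1.20673 × 10^12 J/kg ≈ -1207 GJ/kg
(c) vₚ/vₐ = rₐ/rₚ (angular momentum) = (5 × 10^8) / (5 × 10^7) = 10 ≈ 10

Final answer:
(a) semi-major axis a = 275 Mm
(b) specific energy ε = -1207 GJ/kg
(c) velocity ratio vₚ/vₐ = 10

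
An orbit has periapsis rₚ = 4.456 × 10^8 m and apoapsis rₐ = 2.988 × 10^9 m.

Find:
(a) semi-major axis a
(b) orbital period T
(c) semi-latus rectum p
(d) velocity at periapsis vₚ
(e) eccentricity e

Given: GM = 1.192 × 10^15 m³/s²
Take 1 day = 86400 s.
rₚ = 4.456 × 10^8 m
rₐ = 2.988 × 10^9 m
GM = 1.192 × 10^15 m³/s²
a = (rₚ + rₐ)/2 = 1.7168 × 10^9 m
e = (rₐ − rₚ)/(rₐ + rₚ) = (2.5424 × 10^9) / (3.4336 × 10^9) = 0.740447
(a) a = 1.7168 × 10^9 m ≈ 1.717 × 10^9 m
(b) a³ = 5.0601 × 10^27 m³;  T = 2π √(a³/GM) = 2π × 2.06035 × 10^6 s = 1.29456 × 10^7 s ≈ 149.8 days
(c) 1 − e² = 0.451738;  p = a(1 − e²) = 1.7168 × 10^9 × 0.451738 = 7.75543 × 10^8 m ≈ 7.755 × 10^8 m
(d) vₚ² = GM (2/rₚ − 1/a) = 1.192 × 10^15 × (4.48833 × 10^-9 − 5.82479 × 10^-10) = 4.65577 × 10^6 m²/s²;  vₚ = 2157.72 m/s ≈ 2.158 km/s
(e) e = 0.740447 ≈ 0.7404

Final answer:
(a) semi-major axis a = 1.717 × 10^9 m
(b) orbital period T = 149.8 days
(c) semi-latus rectum p = 7.755 × 10^8 m
(d) velocity at periapsis vₚ = 2.158 km/s
(e) eccentricity e = 0.7404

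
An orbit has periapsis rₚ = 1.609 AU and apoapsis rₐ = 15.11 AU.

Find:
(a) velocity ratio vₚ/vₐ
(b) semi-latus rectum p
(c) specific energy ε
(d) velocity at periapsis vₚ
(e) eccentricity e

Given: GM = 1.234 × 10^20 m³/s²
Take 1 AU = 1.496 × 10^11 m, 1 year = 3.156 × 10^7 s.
rₚ = 1.609 AU = 2.40706 × 10^11 m
rₐ = 15.11 AU = 2.26046 × 10^12 m
GM = 1.234 × 10^20 m³/s²
a = (rₚ + rₐ)/2 = 1.25058 × 10^12 m
e = (rₐ − rₚ)/(rₐ + rₚ) = (2.01975 × 10^12) / (2.50116 × 10^12) = 0.807524
(a) vₚ/vₐ = rₐ/rₚ (angular momentum) = (2.26046 × 10^12) / (2.40706 × 10^11) = 9.39093 ≈ 9.391
(b) 1 − e² = 0.347904;  p = a(1 − e²) = 1.25058 × 10^12 × 0.347904 = 4.35083 × 10^11 m ≈ 2.908 AU
(c) 2a = 2.50116 × 10^12 m;  ε = −GM/(2a) = -4.93371 × 10^7 J/kg ≈ -49.34 MJ/kg
(d) vₚ² = GM (2/rₚ − 1/a) = 1.234 × 10^20 × (8.30888 × 10^-12 − 7.99628 × 10^-13) = 9.26641 × 10^8 m²/s²;  vₚ = 30440.8 m/s ≈ 6.422 AU/year
(e) e = 0.807524 ≈ 0.8075

Final answer:
(a) velocity ratio vₚ/vₐ = 9.391
(b) semi-latus rectum p = 2.908 AU
(c) specific energy ε = -49.34 MJ/kg
(d) velocity at periapsis vₚ = 6.422 AU/year
(e) eccentricity e = 0.8075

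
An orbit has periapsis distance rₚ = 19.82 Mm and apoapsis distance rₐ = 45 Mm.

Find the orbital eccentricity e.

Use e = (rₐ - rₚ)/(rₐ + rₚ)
rₚ = 19.82 Mm = 1.982 × 10^7 m
rₐ = 45 Mm = 4.5 × 10^7 m
rₐ − rₚ = 2.518 × 10^7 m
rₐ + rₚ = 6.482 × 10^7 m
e = (rₐ − rₚ)/(rₐ + rₚ) = 0.38846

Final answer: e = 0.3885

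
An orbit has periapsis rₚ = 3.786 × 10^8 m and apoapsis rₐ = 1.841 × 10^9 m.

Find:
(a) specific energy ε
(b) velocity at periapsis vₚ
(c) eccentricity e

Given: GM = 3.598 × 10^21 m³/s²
rₚ = 3.786 × 10^8 m
rₐ = 1.841 × 10^9 m
GM = 3.598 × 10^21 m³/s²
a = (rₚ + rₐ)/2 = 1.1098 × 10^9 m
e = (rₐ − rₚ)/(rₐ + rₚ) = (1.4624 × 10^9) / (2.2196 × 10^9) = 0.658857
(a) 2a = 2.2196 × 10^9 m;  ε = −GM/(2a) = -1.62101 × 10^12 J/kg ≈ -1621 GJ/kg
(b) vₚ² = GM (2/rₚ − 1/a) = 3.598 × 10^21 × (5.28262 × 10^-9 − 9.01063 × 10^-10) = 1.57648 × 10^13 m²/s²;  vₚ = 3.9705 × 10^6 m/s ≈ 3970 km/s
(c) e = 0.658857 ≈ 0.6589

Final answer:
(a) specific energy ε = -1621 GJ/kg
(b) velocity at periapsis vₚ = 3970 km/s
(c) eccentricity e = 0.6589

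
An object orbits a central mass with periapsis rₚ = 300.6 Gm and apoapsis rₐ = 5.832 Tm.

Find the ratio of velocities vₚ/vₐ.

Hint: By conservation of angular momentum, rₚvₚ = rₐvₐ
rₚ = 300.6 Gm = 3.006 × 10^11 m
rₐ = 5.832 Tm = 5.832 × 10^12 m
rₚvₚ = rₐvₐ  ⇒  vₚ/vₐ = rₐ/rₚ
vₚ/vₐ = (5.832 × 10^12) / (3.006 × 10^11) = 19.4012

Final answer: vₚ/vₐ = 19.4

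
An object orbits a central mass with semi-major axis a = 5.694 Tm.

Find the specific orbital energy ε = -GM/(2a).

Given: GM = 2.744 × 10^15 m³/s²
a = 5.694 Tm = 5.694 × 10^12 m
GM = 2.744 × 10^15 m³/s²
2a = 1.1388 × 10^13 m
ε = −GM/(2a) = -240.955 J/kg ≈ -241 J/kg

Final answer: -241 J/kg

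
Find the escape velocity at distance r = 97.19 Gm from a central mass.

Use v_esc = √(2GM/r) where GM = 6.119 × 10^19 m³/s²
r = 97.19 Gm = 9.719 × 10^10 m
GM = 6.119 × 10^19 m³/s²
2GM/r = 2 × (6.119 × 10^19) / (9.719 × 10^10) = 1.25918 × 10^9 m²/s²
v_esc = √(2GM/r) = 35485 m/s ≈ 35.48 km/s

Final answer: 35.48 km/s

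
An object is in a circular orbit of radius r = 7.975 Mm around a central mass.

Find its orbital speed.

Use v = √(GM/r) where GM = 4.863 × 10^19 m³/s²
r = 7.975 Mm = 7.975 × 10^6 m
GM = 4.863 × 10^19 m³/s²
GM/r = (4.863 × 10^19) / (7.975 × 10^6) = 6.09781 × 10^12 m²/s²
v = √(GM/r) = 2.46937 × 10^6 m/s ≈ 2469 km/s

Final answer: 2469 km/s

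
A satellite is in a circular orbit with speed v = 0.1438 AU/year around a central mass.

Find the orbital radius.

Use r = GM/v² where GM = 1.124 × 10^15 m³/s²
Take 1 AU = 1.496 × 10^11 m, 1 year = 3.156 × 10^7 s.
v = 0.1438 AU/year = 681.638 m/s
GM = 1.124 × 10^15 m³/s²
v² = 464630 m²/s²
r = GM/v² = (1.124 × 10^15) / 464630 = 2.41913 × 10^9 m ≈ 0.01617 AU

Final answer: 0.01617 AU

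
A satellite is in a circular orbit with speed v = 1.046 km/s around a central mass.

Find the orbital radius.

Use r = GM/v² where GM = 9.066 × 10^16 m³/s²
v = 1.046 km/s = 1046 m/s
GM = 9.066 × 10^16 m³/s²
v² = 1.09412 × 10^6 m²/s²
r = GM/v² = (9.066 × 10^16) / (1.09412 × 10^6) = 8.28614 × 10^10 m ≈ 82.86 Gm

Final answer: 82.86 Gm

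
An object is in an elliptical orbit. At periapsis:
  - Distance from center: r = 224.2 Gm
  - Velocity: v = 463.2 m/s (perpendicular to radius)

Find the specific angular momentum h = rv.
r = 224.2 Gm = 2.242 × 10^11 m
v = 463.2 m/s
h = rv = 2.242 × 10^11 × 463.2 = 1.03849 × 10^14 m²/s ≈ 1.038 × 10^14 m²/s

Final answer: h = 1.038 × 10^14 m²/s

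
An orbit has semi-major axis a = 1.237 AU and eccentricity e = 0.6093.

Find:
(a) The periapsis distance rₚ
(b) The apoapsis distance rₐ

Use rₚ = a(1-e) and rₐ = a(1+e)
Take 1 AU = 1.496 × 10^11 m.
a = 1.237 AU = 1.85055 × 10^11 m
e = 0.6093:  1 − e = 0.3907,  1 + e = 1.6093
(a) rₚ = a(1 − e) = 1.85055 × 10^11 m × 0.3907 = 7.23011 × 10^10 m ≈ 0.4833 AU
(b) rₐ = a(1 + e) = 1.85055 × 10^11 m × 1.6093 = 2.97809 × 10^11 m ≈ 1.991 AU

Final answer:
(a) rₚ = 0.4833 AU
(b) rₐ = 1.991 AU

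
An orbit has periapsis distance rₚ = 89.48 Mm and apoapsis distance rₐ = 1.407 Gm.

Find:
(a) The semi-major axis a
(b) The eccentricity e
rₚ = 89.48 Mm = 8.948 × 10^7 m
rₐ = 1.407 Gm = 1.407 × 10^9 m
(a) a = (rₚ + rₐ)/2 = 7.4824 × 10^8 m ≈ 748.2 Mm
(b) e = (rₐ − rₚ)/(rₐ + rₚ) = (1.31752 × 10^9) / (1.49648 × 10^9) = 0.880413

Final answer:
(a) a = 748.2 Mm
(b) e = 0.8804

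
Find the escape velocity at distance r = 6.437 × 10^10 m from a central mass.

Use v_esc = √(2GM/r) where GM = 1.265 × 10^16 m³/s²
r = 6.437 × 10^10 m
GM = 1.265 × 10^16 m³/s²
2GM/r = 2 × (1.265 × 10^16) / (6.437 × 10^10) = 393040 m²/s²
v_esc = √(2GM/r) = 626.929 m/s ≈ 626.9 m/s

Final answer: 626.9 m/s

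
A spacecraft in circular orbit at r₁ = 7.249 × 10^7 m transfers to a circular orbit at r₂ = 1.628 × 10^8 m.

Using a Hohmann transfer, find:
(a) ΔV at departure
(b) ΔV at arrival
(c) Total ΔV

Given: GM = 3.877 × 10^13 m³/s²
r₁ = 7.249 × 10^7 m
r₂ = 1.628 × 10^8 m
GM = 3.877 × 10^13 m³/s²
Transfer ellipse: a_t = (r₁ + r₂)/2 = 1.17645 × 10^8 m
Circular speed at r₁: v₁ = √(GM/r₁) = 731.322 m/s
Transfer speed at r₁ (periapsis): v₁ₜ = √(GM(2/r₁ − 1/a_t)) = 860.299 m/s
(a) ΔV₁ = v₁ₜ − v₁ = 128.976 m/s ≈ 129 m/s
Circular speed at r₂: v₂ = √(GM/r₂) = 488.001 m/s
Transfer speed at r₂ (apoapsis): v₂ₜ = √(GM(2/r₂ − 1/a_t)) = 383.065 m/s
(b) ΔV₂ = v₂ − v₂ₜ = 104.936 m/s ≈ 104.9 m/s
(c) ΔV_total = ΔV₁ + ΔV₂ = 233.912 m/s ≈ 233.9 m/s

Final answer:
(a) ΔV₁ = 129 m/s
(b) ΔV₂ = 104.9 m/s
(c) ΔV_total = 233.9 m/s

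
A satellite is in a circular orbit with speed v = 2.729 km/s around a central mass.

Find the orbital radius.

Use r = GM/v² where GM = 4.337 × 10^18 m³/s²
v = 2.729 km/s = 2729 m/s
GM = 4.337 × 10^18 m³/s²
v² = 7.44744 × 10^6 m²/s²
r = GM/v² = (4.337 × 10^18) / (7.44744 × 10^6) = 5.82348 × 10^11 m ≈ 582.3 Gm

Final answer: 582.3 Gm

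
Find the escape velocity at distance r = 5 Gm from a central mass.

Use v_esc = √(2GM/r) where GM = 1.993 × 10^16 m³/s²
r = 5 Gm = 5 × 10^9 m
GM = 1.993 × 10^16 m³/s²
2GM/r = 2 × (1.993 × 10^16) / (5 × 10^9) = 7.972 × 10^6 m²/s²
v_esc = √(2GM/r) = 2823.47 m/s ≈ 2.823 km/s

Final answer: 2.823 km/s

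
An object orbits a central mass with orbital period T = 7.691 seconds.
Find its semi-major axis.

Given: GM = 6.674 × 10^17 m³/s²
T = 7.691 seconds
GM = 6.674 × 10^17 m³/s²
Kepler's third law: a³ = GM T² / (4π²)
T² = 59.1515 s²
a³ = (6.674 × 10^17) × 59.1515 / (4π²) = 9.99982 × 10^17 m³
a = (a³)^(1/3) = 999994 m ≈ 1000 km

Final answer: 1000 km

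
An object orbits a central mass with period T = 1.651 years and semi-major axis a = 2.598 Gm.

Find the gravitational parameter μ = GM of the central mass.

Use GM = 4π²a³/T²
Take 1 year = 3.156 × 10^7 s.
T = 1.651 years = 5.21056 × 10^7 s
a = 2.598 Gm = 2.598 × 10^9 m
a³ = 1.75355 × 10^28 m³
T² = 2.71499 × 10^15 s²
GM = 4π² × (1.75355 × 10^28) / (2.71499 × 10^15) = 2.54982 × 10^14 m³/s²
GM ≈ 2.55 × 10^14 m³/s²

Final answer: GM = 2.55 × 10^14 m³/s²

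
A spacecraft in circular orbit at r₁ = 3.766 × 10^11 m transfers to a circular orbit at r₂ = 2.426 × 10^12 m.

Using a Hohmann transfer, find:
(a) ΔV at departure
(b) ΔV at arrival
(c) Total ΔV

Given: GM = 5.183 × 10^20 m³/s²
r₁ = 3.766 × 10^11 m
r₂ = 2.426 × 10^12 m
GM = 5.183 × 10^20 m³/s²
Transfer ellipse: a_t = (r₁ + r₂)/2 = 1.4013 × 10^12 m
Circular speed at r₁: v₁ = √(GM/r₁) = 37098 m/s
Transfer speed at r₁ (periapsis): v₁ₜ = √(GM(2/r₁ − 1/a_t)) = 48812.4 m/s
(a) ΔV₁ = v₁ₜ − v₁ = 11714.4 m/s ≈ 11.71 km/s
Circular speed at r₂: v₂ = √(GM/r₂) = 14616.6 m/s
Transfer speed at r₂ (apoapsis): v₂ₜ = √(GM(2/r₂ − 1/a_t)) = 7577.39 m/s
(b) ΔV₂ = v₂ − v₂ₜ = 7039.17 m/s ≈ 7.039 km/s
(c) ΔV_total = ΔV₁ + ΔV₂ = 18753.6 m/s ≈ 18.75 km/s

Final answer:
(a) ΔV₁ = 11.71 km/s
(b) ΔV₂ = 7.039 km/s
(c) ΔV_total = 18.75 km/s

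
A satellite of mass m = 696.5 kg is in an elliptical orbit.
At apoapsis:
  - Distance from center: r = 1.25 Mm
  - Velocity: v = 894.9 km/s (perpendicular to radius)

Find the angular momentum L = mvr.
r = 1.25 Mm = 1.25 × 10^6 m
v = 894.9 km/s = 894900 m/s
vr = 894900 × 1.25 × 10^6 = 1.11862 × 10^12 m²/s
L = m × vr = 696.5 × 1.11862 × 10^12 = 7.79122 × 10^14 kg·m²/s ≈ 7.791 × 10^14 kg·m²/s

Final answer: L = 7.791 × 10^14 kg·m²/s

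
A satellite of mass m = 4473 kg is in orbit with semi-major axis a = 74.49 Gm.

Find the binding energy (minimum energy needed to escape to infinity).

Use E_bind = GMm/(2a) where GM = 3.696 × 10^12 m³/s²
a = 74.49 Gm = 7.449 × 10^10 m
GM = 3.696 × 10^12 m³/s²
m = 4473 kg
GMm = 3.696 × 10^12 × 4473 = 1.65322 × 10^16 m³·kg/s²
2a = 1.4898 × 10^11 m
E_bind = GMm/(2a) = 110969 J ≈ 111 kJ

Final answer: 111 kJ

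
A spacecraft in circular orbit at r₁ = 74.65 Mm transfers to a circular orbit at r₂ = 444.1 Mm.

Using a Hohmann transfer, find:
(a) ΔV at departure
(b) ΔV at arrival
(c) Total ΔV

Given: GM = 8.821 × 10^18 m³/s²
r₁ = 74.65 Mm = 7.465 × 10^7 m
r₂ = 444.1 Mm = 4.441 × 10^8 m
GM = 8.821 × 10^18 m³/s²
Transfer ellipse: a_t = (r₁ + r₂)/2 = 2.59375 × 10^8 m
Circular speed at r₁: v₁ = √(GM/r₁) = 343751 m/s
Transfer speed at r₁ (periapsis): v₁ₜ = √(GM(2/r₁ − 1/a_t)) = 449801 m/s
(a) ΔV₁ = v₁ₜ − v₁ = 106050 m/s ≈ 106 km/s
Circular speed at r₂: v₂ = √(GM/r₂) = 140935 m/s
Transfer speed at r₂ (apoapsis): v₂ₜ = √(GM(2/r₂ − 1/a_t)) = 75608.3 m/s
(b) ΔV₂ = v₂ − v₂ₜ = 65326.6 m/s ≈ 65.33 km/s
(c) ΔV_total = ΔV₁ + ΔV₂ = 171376 m/s ≈ 171.4 km/s

Final answer:
(a) ΔV₁ = 106 km/s
(b) ΔV₂ = 65.33 km/s
(c) ΔV_total = 171.4 km/s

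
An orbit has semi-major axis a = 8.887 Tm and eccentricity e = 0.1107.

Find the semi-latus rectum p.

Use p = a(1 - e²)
a = 8.887 Tm = 8.887 × 10^12 m
e = 0.1107,  e² = 0.0122545,  1 − e² = 0.987746
p = a(1 − e²) = 8.887 × 10^12 m × 0.987746 = 8.77809 × 10^12 m ≈ 8.778 Tm

Final answer: p = 8.778 Tm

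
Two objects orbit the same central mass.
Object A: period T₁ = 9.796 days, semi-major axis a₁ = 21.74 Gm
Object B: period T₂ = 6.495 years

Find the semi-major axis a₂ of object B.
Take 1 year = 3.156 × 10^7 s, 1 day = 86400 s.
T₁ = 9.796 days = 846374 s
T₂ = 6.495 years = 2.04982 × 10^8 s
a₁ = 21.74 Gm = 2.174 × 10^10 m
Kepler's third law: (T₂/T₁)² = (a₂/a₁)³  ⇒  a₂ = a₁ (T₂/T₁)^(2/3)
T₂/T₁ = 242.189
(T₂/T₁)^(2/3) = 38.854
a₂ = 2.174 × 10^10 m × 38.854 = 8.44686 × 10^11 m ≈ 844.7 Gm

Final answer: a₂ = 844.7 Gm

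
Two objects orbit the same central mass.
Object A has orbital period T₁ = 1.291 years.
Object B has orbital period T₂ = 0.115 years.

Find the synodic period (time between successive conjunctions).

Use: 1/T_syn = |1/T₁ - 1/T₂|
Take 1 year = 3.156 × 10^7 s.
T₁ = 1.291 years = 4.0744 × 10^7 s
T₂ = 0.115 years = 3.6294 × 10^6 s
1/T₁ = 2.45435 × 10^-8 s⁻¹
1/T₂ = 2.75528 × 10^-7 s⁻¹
|1/T₁ − 1/T₂| = 2.50984 × 10^-7 s⁻¹
T_syn = 1 / |1/T₁ − 1/T₂| = 3.98432 × 10^6 s ≈ 0.1262 years

Final answer: T_syn = 0.1262 years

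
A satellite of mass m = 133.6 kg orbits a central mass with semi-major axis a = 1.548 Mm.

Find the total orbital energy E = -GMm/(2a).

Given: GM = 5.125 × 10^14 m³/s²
a = 1.548 Mm = 1.548 × 10^6 m
GM = 5.125 × 10^14 m³/s²
2a = 3.096 × 10^6 m
GMm = 5.125 × 10^14 × 133.6 = 6.847 × 10^16 m³·kg/s²
E = −GMm/(2a) = -2.21156 × 10^10 J ≈ -22.12 GJ

Final answer: -22.12 GJ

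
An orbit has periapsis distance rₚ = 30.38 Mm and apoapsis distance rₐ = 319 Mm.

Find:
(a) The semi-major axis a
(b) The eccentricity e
rₚ = 30.38 Mm = 3.038 × 10^7 m
rₐ = 319 Mm = 3.19 × 10^8 m
(a) a = (rₚ + rₐ)/2 = 1.7469 × 10^8 m ≈ 174.7 Mm
(b) e = (rₐ − rₚ)/(rₐ + rₚ) = (2.8862 × 10^8) / (3.4938 × 10^8) = 0.826092

Final answer:
(a) a = 174.7 Mm
(b) e = 0.8261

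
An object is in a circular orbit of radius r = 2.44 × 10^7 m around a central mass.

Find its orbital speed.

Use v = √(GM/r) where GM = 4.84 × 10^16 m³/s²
r = 2.44 × 10^7 m
GM = 4.84 × 10^16 m³/s²
GM/r = (4.84 × 10^16) / (2.44 × 10^7) = 1.98361 × 10^9 m²/s²
v = √(GM/r) = 44537.7 m/s ≈ 44.54 km/s

Final answer: 44.54 km/s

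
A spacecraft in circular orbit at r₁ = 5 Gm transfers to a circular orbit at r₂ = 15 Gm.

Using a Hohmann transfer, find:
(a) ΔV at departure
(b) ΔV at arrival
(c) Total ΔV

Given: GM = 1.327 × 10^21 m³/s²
r₁ = 5 Gm = 5 × 10^9 m
r₂ = 15 Gm = 1.5 × 10^10 m
GM = 1.327 × 10^21 m³/s²
Transfer ellipse: a_t = (r₁ + r₂)/2 = 1 × 10^10 m
Circular speed at r₁: v₁ = √(GM/r₁) = 515170 m/s
Transfer speed at r₁ (periapsis): v₁ₜ = √(GM(2/r₁ − 1/a_t)) = 630952 m/s
(a) ΔV₁ = v₁ₜ − v₁ = 115782 m/s ≈ 115.8 km/s
Circular speed at r₂: v₂ = √(GM/r₂) = 297433 m/s
Transfer speed at r₂ (apoapsis): v₂ₜ = √(GM(2/r₂ − 1/a_t)) = 210317 m/s
(b) ΔV₂ = v₂ − v₂ₜ = 87116.2 m/s ≈ 87.12 km/s
(c) ΔV_total = ΔV₁ + ΔV₂ = 202898 m/s ≈ 202.9 km/s

Final answer:
(a) ΔV₁ = 115.8 km/s
(b) ΔV₂ = 87.12 km/s
(c) ΔV_total = 202.9 km/s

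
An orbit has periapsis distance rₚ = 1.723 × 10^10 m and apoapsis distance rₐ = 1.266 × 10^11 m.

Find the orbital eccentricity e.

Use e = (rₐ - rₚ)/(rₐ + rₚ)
rₚ = 1.723 × 10^10 m
rₐ = 1.266 × 10^11 m
rₐ − rₚ = 1.0937 × 10^11 m
rₐ + rₚ = 1.4383 × 10^11 m
e = (rₐ − rₚ)/(rₐ + rₚ) = 0.760412

Final answer: e = 0.7604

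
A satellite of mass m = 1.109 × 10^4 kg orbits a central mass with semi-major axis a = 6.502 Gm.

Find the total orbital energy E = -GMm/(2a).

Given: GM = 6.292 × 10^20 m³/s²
a = 6.502 Gm = 6.502 × 10^9 m
GM = 6.292 × 10^20 m³/s²
2a = 1.3004 × 10^10 m
GMm = 6.292 × 10^20 × 11090 = 6.97783 × 10^24 m³·kg/s²
E = −GMm/(2a) = -5.36591 × 10^14 J ≈ -536.6 TJ

Final answer: -536.6 TJ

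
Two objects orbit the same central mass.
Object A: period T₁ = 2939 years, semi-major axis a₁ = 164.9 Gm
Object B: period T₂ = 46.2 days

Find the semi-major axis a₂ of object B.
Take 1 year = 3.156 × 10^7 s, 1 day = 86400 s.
T₁ = 2939 years = 9.27548 × 10^10 s
T₂ = 46.2 days = 3.99168 × 10^6 s
a₁ = 164.9 Gm = 1.649 × 10^11 m
Kepler's third law: (T₂/T₁)² = (a₂/a₁)³  ⇒  a₂ = a₁ (T₂/T₁)^(2/3)
T₂/T₁ = 4.30347 × 10^-5
(T₂/T₁)^(2/3) = 0.00122804
a₂ = 1.649 × 10^11 m × 0.00122804 = 2.02504 × 10^8 m ≈ 202.5 Mm

Final answer: a₂ = 202.5 Mm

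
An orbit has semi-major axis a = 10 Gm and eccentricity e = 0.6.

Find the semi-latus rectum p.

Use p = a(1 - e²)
a = 10 Gm = 1 × 10^10 m
e = 0.6,  e² = 0.36,  1 − e² = 0.64
p = a(1 − e²) = 1 × 10^10 m × 0.64 = 6.4 × 10^9 m ≈ 6.4 Gm

Final answer: p = 6.4 Gm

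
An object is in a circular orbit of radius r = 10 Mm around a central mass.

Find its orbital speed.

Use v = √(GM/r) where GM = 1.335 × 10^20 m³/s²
r = 10 Mm = 1 × 10^7 m
GM = 1.335 × 10^20 m³/s²
GM/r = (1.335 × 10^20) / (1 × 10^7) = 1.335 × 10^13 m²/s²
v = √(GM/r) = 3.65377 × 10^6 m/s ≈ 3654 km/s

Final answer: 3654 km/s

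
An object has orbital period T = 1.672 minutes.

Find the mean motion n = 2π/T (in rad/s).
T = 1.672 minutes = 100.32 s
n = 2π / 100.32 s = 0.0626314 rad/s ≈ 0.06263 rad/s

Final answer: n = 0.06263 rad/s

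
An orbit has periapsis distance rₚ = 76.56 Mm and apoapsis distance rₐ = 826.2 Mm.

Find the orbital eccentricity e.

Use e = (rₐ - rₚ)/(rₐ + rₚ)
rₚ = 76.56 Mm = 7.656 × 10^7 m
rₐ = 826.2 Mm = 8.262 × 10^8 m
rₐ − rₚ = 7.4964 × 10^8 m
rₐ + rₚ = 9.0276 × 10^8 m
e = (rₐ − rₚ)/(rₐ + rₚ) = 0.830387

Final answer: e = 0.8304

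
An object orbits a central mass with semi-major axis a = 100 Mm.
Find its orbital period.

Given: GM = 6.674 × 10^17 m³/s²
a = 100 Mm = 1 × 10^8 m
GM = 6.674 × 10^17 m³/s²
a³ = 1 × 10^24 m³
T = 2π √(a³/GM) = 2π √((1 × 10^24) / (6.674 × 10^17)) = 2π × 1224.07 s
T = 7691.07 s ≈ 2.136 hours

Final answer: 2.136 hours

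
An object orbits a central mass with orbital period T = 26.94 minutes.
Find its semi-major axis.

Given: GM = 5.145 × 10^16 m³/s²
T = 26.94 minutes = 1616.4 s
GM = 5.145 × 10^16 m³/s²
Kepler's third law: a³ = GM T² / (4π²)
T² = 2.61275 × 10^6 s²
a³ = (5.145 × 10^16) × (2.61275 × 10^6) / (4π²) = 3.40505 × 10^21 m³
a = (a³)^(1/3) = 1.50444 × 10^7 m ≈ 15.04 Mm

Final answer: 15.04 Mm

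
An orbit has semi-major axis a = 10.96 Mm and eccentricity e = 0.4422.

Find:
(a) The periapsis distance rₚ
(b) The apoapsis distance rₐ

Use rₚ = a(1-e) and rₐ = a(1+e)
a = 10.96 Mm = 1.096 × 10^7 m
e = 0.4422:  1 − e = 0.5578,  1 + e = 1.4422
(a) rₚ = a(1 − e) = 1.096 × 10^7 m × 0.5578 = 6.11349 × 10^6 m ≈ 6.113 Mm
(b) rₐ = a(1 + e) = 1.096 × 10^7 m × 1.4422 = 1.58065 × 10^7 m ≈ 15.81 Mm

Final answer:
(a) rₚ = 6.113 Mm
(b) rₐ = 15.81 Mm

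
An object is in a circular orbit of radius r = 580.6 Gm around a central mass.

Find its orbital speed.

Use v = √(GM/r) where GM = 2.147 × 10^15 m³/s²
r = 580.6 Gm = 5.806 × 10^11 m
GM = 2.147 × 10^15 m³/s²
GM/r = (2.147 × 10^15) / (5.806 × 10^11) = 3697.9 m²/s²
v = √(GM/r) = 60.8104 m/s ≈ 60.81 m/s

Final answer: 60.81 m/s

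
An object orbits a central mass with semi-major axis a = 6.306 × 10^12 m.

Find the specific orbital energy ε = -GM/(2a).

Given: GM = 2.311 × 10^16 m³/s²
a = 6.306 × 10^12 m
GM = 2.311 × 10^16 m³/s²
2a = 1.2612 × 10^13 m
ε = −GM/(2a) = -1832.38 J/kg ≈ -1.832 kJ/kg

Final answer: -1.832 kJ/kg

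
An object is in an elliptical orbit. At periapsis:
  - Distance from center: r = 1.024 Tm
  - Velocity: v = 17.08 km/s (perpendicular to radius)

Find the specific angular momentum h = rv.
r = 1.024 Tm = 1.024 × 10^12 m
v = 17.08 km/s = 17080 m/s
h = rv = 1.024 × 10^12 × 17080 = 1.74899 × 10^16 m²/s ≈ 1.749 × 10^16 m²/s

Final answer: h = 1.749 × 10^16 m²/s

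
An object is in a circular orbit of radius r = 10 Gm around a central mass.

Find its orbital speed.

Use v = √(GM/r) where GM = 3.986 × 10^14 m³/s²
r = 10 Gm = 1 × 10^10 m
GM = 3.986 × 10^14 m³/s²
GM/r = (3.986 × 10^14) / (1 × 10^10) = 39860 m²/s²
v = √(GM/r) = 199.65 m/s ≈ 199.6 m/s

Final answer: 199.6 m/s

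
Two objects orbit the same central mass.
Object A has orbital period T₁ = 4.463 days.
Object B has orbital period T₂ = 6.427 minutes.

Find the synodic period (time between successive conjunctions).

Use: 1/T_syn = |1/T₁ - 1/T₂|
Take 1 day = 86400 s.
T₁ = 4.463 days = 385603 s
T₂ = 6.427 minutes = 385.62 s
1/T₁ = 2.59334 × 10^-6 s⁻¹
1/T₂ = 0.00259323 s⁻¹
|1/T₁ − 1/T₂| = 0.00259063 s⁻¹
T_syn = 1 / |1/T₁ − 1/T₂| = 386.006 s ≈ 6.433 minutes

Final answer: T_syn = 6.433 minutes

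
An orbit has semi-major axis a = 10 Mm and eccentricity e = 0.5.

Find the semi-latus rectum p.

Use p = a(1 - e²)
a = 10 Mm = 1 × 10^7 m
e = 0.5,  e² = 0.25,  1 − e² = 0.75
p = a(1 − e²) = 1 × 10^7 m × 0.75 = 7.5 × 10^6 m ≈ 7.5 Mm

Final answer: p = 7.5 Mm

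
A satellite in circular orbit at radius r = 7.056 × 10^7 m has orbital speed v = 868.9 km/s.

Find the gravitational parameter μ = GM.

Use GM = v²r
r = 7.056 × 10^7 m
v = 868.9 km/s = 868900 m/s
v² = 7.54987 × 10^11 m²/s²
GM = v²r = 7.54987 × 10^11 × 7.056 × 10^7 = 5.32719 × 10^19 m³/s²
GM ≈ 5.327 × 10^19 m³/s²

Final answer: GM = 5.327 × 10^19 m³/s²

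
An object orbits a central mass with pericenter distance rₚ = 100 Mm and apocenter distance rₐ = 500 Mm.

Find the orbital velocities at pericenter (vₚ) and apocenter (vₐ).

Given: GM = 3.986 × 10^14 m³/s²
rₚ = 100 Mm = 1 × 10^8 m
rₐ = 500 Mm = 5 × 10^8 m
GM = 3.986 × 10^14 m³/s²
a = (rₚ + rₐ)/2 = 3 × 10^8 m
Vis-viva: v² = GM (2/r − 1/a)
vₚ² = 3.986 × 10^14 × (2 × 10^-8 − 3.33333 × 10^-9) = 6.64333 × 10^6 m²/s²
vₚ = 2577.47 m/s ≈ 2.577 km/s
vₐ² = 3.986 × 10^14 × (4 × 10^-9 − 3.33333 × 10^-9) = 265733 m²/s²
vₐ = 515.493 m/s ≈ 515.5 m/s

Final answer: vₚ = 2.577 km/s, vₐ = 515.5 m/s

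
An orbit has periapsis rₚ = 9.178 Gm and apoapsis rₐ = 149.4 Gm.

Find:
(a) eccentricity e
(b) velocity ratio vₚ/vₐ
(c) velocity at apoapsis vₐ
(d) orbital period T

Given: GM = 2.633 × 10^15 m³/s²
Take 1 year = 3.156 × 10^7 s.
rₚ = 9.178 Gm = 9.178 × 10^9 m
rₐ = 149.4 Gm = 1.494 × 10^11 m
GM = 2.633 × 10^15 m³/s²
a = (rₚ + rₐ)/2 = 7.9289 × 10^10 m
e = (rₐ − rₚ)/(rₐ + rₚ) = (1.40222 × 10^11) / (1.58578 × 10^11) = 0.884246
(a) e = 0.884246 ≈ 0.8842
(b) vₚ/vₐ = rₐ/rₚ (angular momentum) = (1.494 × 10^11) / (9.178 × 10^9) = 16.2781 ≈ 16.28
(c) vₐ² = GM (2/rₐ − 1/a) = 2.633 × 10^15 × (1.33869 × 10^-11 − 1.26121 × 10^-11) = 2040.02 m²/s²;  vₐ = 45.1666 m/s ≈ 45.17 m/s
(d) a³ = 4.9847 × 10^32 m³;  T = 2π √(a³/GM) = 2π × 4.35105 × 10^8 s = 2.73384 × 10^9 s ≈ 86.62 years

Final answer:
(a) eccentricity e = 0.8842
(b) velocity ratio vₚ/vₐ = 16.28
(c) velocity at apoapsis vₐ = 45.17 m/s
(d) orbital period T = 86.62 years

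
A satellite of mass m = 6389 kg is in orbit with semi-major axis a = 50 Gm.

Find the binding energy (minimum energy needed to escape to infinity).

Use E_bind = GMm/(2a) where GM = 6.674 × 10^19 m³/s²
a = 50 Gm = 5 × 10^10 m
GM = 6.674 × 10^19 m³/s²
m = 6389 kg
GMm = 6.674 × 10^19 × 6389 = 4.26402 × 10^23 m³·kg/s²
2a = 1 × 10^11 m
E_bind = GMm/(2a) = 4.26402 × 10^12 J ≈ 4.264 TJ

Final answer: 4.264 TJ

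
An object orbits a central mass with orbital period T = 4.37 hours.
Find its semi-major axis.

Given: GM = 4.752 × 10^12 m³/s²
T = 4.37 hours = 15732 s
GM = 4.752 × 10^12 m³/s²
Kepler's third law: a³ = GM T² / (4π²)
T² = 2.47496 × 10^8 s²
a³ = (4.752 × 10^12) × (2.47496 × 10^8) / (4π²) = 2.9791 × 10^19 m³
a = (a³)^(1/3) = 3.1 × 10^6 m ≈ 3.1 Mm

Final answer: 3.1 Mm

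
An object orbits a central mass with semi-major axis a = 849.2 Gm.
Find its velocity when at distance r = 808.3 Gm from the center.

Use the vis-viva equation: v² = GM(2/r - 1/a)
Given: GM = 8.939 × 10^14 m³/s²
a = 849.2 Gm = 8.492 × 10^11 m
r = 808.3 Gm = 8.083 × 10^11 m
GM = 8.939 × 10^14 m³/s²
2/r − 1/a = 2.47433 × 10^-12 − 1.17758 × 10^-12 = 1.29675 × 10^-12 m⁻¹
v² = GM (2/r − 1/a) = 1159.16 m²/s²
v = 34.0465 m/s ≈ 34.05 m/s

Final answer: 34.05 m/s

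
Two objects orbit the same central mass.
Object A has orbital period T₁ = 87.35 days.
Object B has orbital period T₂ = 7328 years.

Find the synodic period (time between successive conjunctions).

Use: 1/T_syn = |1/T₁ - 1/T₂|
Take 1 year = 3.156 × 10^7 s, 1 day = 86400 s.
T₁ = 87.35 days = 7.54704 × 10^6 s
T₂ = 7328 years = 2.31272 × 10^11 s
1/T₁ = 1.32502 × 10^-7 s⁻¹
1/T₂ = 4.32392 × 10^-12 s⁻¹
|1/T₁ − 1/T₂| = 1.32498 × 10^-7 s⁻¹
T_syn = 1 / |1/T₁ − 1/T₂| = 7.54729 × 10^6 s ≈ 87.35 days

Final answer: T_syn = 87.35 days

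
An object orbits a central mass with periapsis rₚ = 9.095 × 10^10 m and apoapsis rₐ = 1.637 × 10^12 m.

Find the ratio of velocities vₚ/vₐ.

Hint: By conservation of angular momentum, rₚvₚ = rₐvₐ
rₚ = 9.095 × 10^10 m
rₐ = 1.637 × 10^12 m
rₚvₚ = rₐvₐ  ⇒  vₚ/vₐ = rₐ/rₚ
vₚ/vₐ = (1.637 × 10^12) / (9.095 × 10^10) = 17.9989

Final answer: vₚ/vₐ = 18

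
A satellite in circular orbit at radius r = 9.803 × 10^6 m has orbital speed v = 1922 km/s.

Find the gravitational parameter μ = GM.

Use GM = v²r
r = 9.803 × 10^6 m
v = 1922 km/s = 1.922 × 10^6 m/s
v² = 3.69408 × 10^12 m²/s²
GM = v²r = 3.69408 × 10^12 × 9.803 × 10^6 = 3.62131 × 10^19 m³/s²
GM ≈ 3.621 × 10^19 m³/s²

Final answer: GM = 3.621 × 10^19 m³/s²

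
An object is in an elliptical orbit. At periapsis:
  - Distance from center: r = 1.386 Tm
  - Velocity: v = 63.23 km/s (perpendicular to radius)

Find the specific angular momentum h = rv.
r = 1.386 Tm = 1.386 × 10^12 m
v = 63.23 km/s = 63230 m/s
h = rv = 1.386 × 10^12 × 63230 = 8.76368 × 10^16 m²/s ≈ 8.764 × 10^16 m²/s

Final answer: h = 8.764 × 10^16 m²/s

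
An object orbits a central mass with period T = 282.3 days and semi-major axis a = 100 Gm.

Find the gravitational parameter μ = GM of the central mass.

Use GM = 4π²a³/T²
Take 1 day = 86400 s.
T = 282.3 days = 2.43907 × 10^7 s
a = 100 Gm = 1 × 10^11 m
a³ = 1 × 10^33 m³
T² = 5.94907 × 10^14 s²
GM = 4π² × (1 × 10^33) / (5.94907 × 10^14) = 6.63606 × 10^19 m³/s²
GM ≈ 6.636 × 10^19 m³/s²

Final answer: GM = 6.636 × 10^19 m³/s²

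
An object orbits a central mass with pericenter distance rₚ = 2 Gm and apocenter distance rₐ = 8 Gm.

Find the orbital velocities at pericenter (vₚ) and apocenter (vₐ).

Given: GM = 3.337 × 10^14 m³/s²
rₚ = 2 Gm = 2 × 10^9 m
rₐ = 8 Gm = 8 × 10^9 m
GM = 3.337 × 10^14 m³/s²
a = (rₚ + rₐ)/2 = 5 × 10^9 m
Vis-viva: v² = GM (2/r − 1/a)
vₚ² = 3.337 × 10^14 × (1 × 10^-9 − 2 × 10^-10) = 266960 m²/s²
vₚ = 516.682 m/s ≈ 516.7 m/s
vₐ² = 3.337 × 10^14 × (2.5 × 10^-10 − 2 × 10^-10) = 16685 m²/s²
vₐ = 129.17 m/s ≈ 129.2 m/s

Final answer: vₚ = 516.7 m/s, vₐ = 129.2 m/s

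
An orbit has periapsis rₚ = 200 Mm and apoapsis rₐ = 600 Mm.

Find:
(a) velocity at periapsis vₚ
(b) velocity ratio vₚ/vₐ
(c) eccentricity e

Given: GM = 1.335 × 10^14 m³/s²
rₚ = 200 Mm = 2 × 10^8 m
rₐ = 600 Mm = 6 × 10^8 m
GM = 1.335 × 10^14 m³/s²
a = (rₚ + rₐ)/2 = 4 × 10^8 m
e = (rₐ − rₚ)/(rₐ + rₚ) = (4 × 10^8) / (8 × 10^8) = 0.5
(a) vₚ² = GM (2/rₚ − 1/a) = 1.335 × 10^14 × (1 × 10^-8 − 2.5 × 10^-9) = 1.00125 × 10^6 m²/s²;  vₚ = 1000.62 m/s ≈ 1.001 km/s
(b) vₚ/vₐ = rₐ/rₚ (angular momentum) = (6 × 10^8) / (2 × 10^8) = 3 ≈ 3
(c) e = 0.5 ≈ 0.5

Final answer:
(a) velocity at periapsis vₚ = 1.001 km/s
(b) velocity ratio vₚ/vₐ = 3
(c) eccentricity e = 0.5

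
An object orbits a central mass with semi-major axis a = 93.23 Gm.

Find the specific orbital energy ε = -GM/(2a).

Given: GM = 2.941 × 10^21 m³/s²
a = 93.23 Gm = 9.323 × 10^10 m
GM = 2.941 × 10^21 m³/s²
2a = 1.8646 × 10^11 m
ε = −GM/(2a) = -1.57728 × 10^10 J/kg ≈ -15.77 GJ/kg

Final answer: -15.77 GJ/kg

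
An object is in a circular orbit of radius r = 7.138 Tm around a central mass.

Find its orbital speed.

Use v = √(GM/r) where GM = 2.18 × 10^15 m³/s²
r = 7.138 Tm = 7.138 × 10^12 m
GM = 2.18 × 10^15 m³/s²
GM/r = (2.18 × 10^15) / (7.138 × 10^12) = 305.408 m²/s²
v = √(GM/r) = 17.4759 m/s ≈ 17.48 m/s

Final answer: 17.48 m/s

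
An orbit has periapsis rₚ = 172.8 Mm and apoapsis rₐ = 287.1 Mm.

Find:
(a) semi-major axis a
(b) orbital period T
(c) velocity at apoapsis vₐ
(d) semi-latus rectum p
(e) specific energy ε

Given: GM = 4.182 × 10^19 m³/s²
rₚ = 172.8 Mm = 1.728 × 10^8 m
rₐ = 287.1 Mm = 2.871 × 10^8 m
GM = 4.182 × 10^19 m³/s²
a = (rₚ + rₐ)/2 = 2.2995 × 10^8 m
e = (rₐ − rₚ)/(rₐ + rₚ) = (1.143 × 10^8) / (4.599 × 10^8) = 0.248532
(a) a = 2.2995 × 10^8 m ≈ 229.9 Mm
(b) a³ = 1.21591 × 10^25 m³;  T = 2π √(a³/GM) = 2π × 539.21 s = 3387.96 s ≈ 56.47 minutes
(c) vₐ² = GM (2/rₐ − 1/a) = 4.182 × 10^19 × (6.96621 × 10^-9 − 4.34877 × 10^-9) = 1.09461 × 10^11 m²/s²;  vₐ = 330850 m/s ≈ 330.8 km/s
(d) 1 − e² = 0.938232;  p = a(1 − e²) = 2.2995 × 10^8 × 0.938232 = 2.15746 × 10^8 m ≈ 215.7 Mm
(e) 2a = 4.599 × 10^8 m;  ε = −GM/(2a) = -9.09328 × 10^10 J/kg ≈ -90.93 GJ/kg

Final answer:
(a) semi-major axis a = 229.9 Mm
(b) orbital period T = 56.47 minutes
(c) velocity at apoapsis vₐ = 330.8 km/s
(d) semi-latus rectum p = 215.7 Mm
(e) specific energy ε = -90.93 GJ/kg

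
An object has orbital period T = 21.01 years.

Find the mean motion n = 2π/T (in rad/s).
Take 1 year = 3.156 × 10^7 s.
T = 21.01 years = 6.63076 × 10^8 s
n = 2π / (6.63076 × 10^8 s) = 9.47582 × 10^-9 rad/s ≈ 9.476 × 10^-9 rad/s

Final answer: n = 9.476 × 10^-9 rad/s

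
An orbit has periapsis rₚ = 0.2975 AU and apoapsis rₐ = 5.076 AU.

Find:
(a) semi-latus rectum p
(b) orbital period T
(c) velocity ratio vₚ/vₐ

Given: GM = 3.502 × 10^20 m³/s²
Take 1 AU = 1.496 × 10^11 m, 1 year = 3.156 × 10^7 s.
rₚ = 0.2975 AU = 4.4506 × 10^10 m
rₐ = 5.076 AU = 7.5937 × 10^11 m
GM = 3.502 × 10^20 m³/s²
a = (rₚ + rₐ)/2 = 4.01938 × 10^11 m
e = (rₐ − rₚ)/(rₐ + rₚ) = (7.14864 × 10^11) / (8.03876 × 10^11) = 0.889271
(a) 1 − e² = 0.209196;  p = a(1 − e²) = 4.01938 × 10^11 × 0.209196 = 8.40839 × 10^10 m ≈ 0.5621 AU
(b) a³ = 6.49347 × 10^34 m³;  T = 2π √(a³/GM) = 2π × 1.3617 × 10^7 s = 8.55579 × 10^7 s ≈ 2.711 years
(c) vₚ/vₐ = rₐ/rₚ (angular momentum) = (7.5937 × 10^11) / (4.4506 × 10^10) = 17.0622 ≈ 17.06

Final answer:
(a) semi-latus rectum p = 0.5621 AU
(b) orbital period T = 2.711 years
(c) velocity ratio vₚ/vₐ = 17.06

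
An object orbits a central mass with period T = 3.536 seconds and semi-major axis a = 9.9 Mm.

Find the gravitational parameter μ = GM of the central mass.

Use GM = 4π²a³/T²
T = 3.536 seconds
a = 9.9 Mm = 9.9 × 10^6 m
a³ = 9.70299 × 10^20 m³
T² = 12.5033 s²
GM = 4π² × (9.70299 × 10^20) / 12.5033 = 3.06366 × 10^21 m³/s²
GM ≈ 3.064 × 10^21 m³/s²

Final answer: GM = 3.064 × 10^21 m³/s²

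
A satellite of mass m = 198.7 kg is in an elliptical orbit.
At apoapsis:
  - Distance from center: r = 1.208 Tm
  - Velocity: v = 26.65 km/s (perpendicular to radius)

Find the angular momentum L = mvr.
r = 1.208 Tm = 1.208 × 10^12 m
v = 26.65 km/s = 26650 m/s
vr = 26650 × 1.208 × 10^12 = 3.21932 × 10^16 m²/s
L = m × vr = 198.7 × 3.21932 × 10^16 = 6.39679 × 10^18 kg·m²/s ≈ 6.397 × 10^18 kg·m²/s

Final answer: L = 6.397 × 10^18 kg·m²/s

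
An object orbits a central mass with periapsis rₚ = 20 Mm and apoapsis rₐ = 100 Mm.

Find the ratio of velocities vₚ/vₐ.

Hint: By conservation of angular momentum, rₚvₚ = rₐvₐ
rₚ = 20 Mm = 2 × 10^7 m
rₐ = 100 Mm = 1 × 10^8 m
rₚvₚ = rₐvₐ  ⇒  vₚ/vₐ = rₐ/rₚ
vₚ/vₐ = (1 × 10^8) / (2 × 10^7) = 5

Final answer: vₚ/vₐ = 5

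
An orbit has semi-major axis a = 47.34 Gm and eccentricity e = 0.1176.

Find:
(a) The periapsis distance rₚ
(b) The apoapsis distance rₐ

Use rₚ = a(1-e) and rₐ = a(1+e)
a = 47.34 Gm = 4.734 × 10^10 m
e = 0.1176:  1 − e = 0.8824,  1 + e = 1.1176
(a) rₚ = a(1 − e) = 4.734 × 10^10 m × 0.8824 = 4.17728 × 10^10 m ≈ 41.77 Gm
(b) rₐ = a(1 + e) = 4.734 × 10^10 m × 1.1176 = 5.29072 × 10^10 m ≈ 52.91 Gm

Final answer:
(a) rₚ = 41.77 Gm
(b) rₐ = 52.91 Gm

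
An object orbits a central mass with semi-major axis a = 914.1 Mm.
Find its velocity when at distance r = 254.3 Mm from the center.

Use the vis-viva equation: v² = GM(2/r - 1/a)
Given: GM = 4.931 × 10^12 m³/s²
a = 914.1 Mm = 9.141 × 10^8 m
r = 254.3 Mm = 2.543 × 10^8 m
GM = 4.931 × 10^12 m³/s²
2/r − 1/a = 7.86473 × 10^-9 − 1.09397 × 10^-9 = 6.77075 × 10^-9 m⁻¹
v² = GM (2/r − 1/a) = 33386.6 m²/s²
v = 182.72 m/s ≈ 182.7 m/s

Final answer: 182.7 m/s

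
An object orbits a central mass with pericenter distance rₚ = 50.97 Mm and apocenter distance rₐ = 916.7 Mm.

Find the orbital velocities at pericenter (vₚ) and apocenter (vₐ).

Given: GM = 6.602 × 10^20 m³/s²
rₚ = 50.97 Mm = 5.097 × 10^7 m
rₐ = 916.7 Mm = 9.167 × 10^8 m
GM = 6.602 × 10^20 m³/s²
a = (rₚ + rₐ)/2 = 4.83835 × 10^8 m
Vis-viva: v² = GM (2/r − 1/a)
vₚ² = 6.602 × 10^20 × (3.92388 × 10^-8 − 2.06682 × 10^-9) = 2.45409 × 10^13 m²/s²
vₚ = 4.95388 × 10^6 m/s ≈ 4954 km/s
vₐ² = 6.602 × 10^20 × (2.18174 × 10^-9 − 2.06682 × 10^-9) = 7.58692 × 10^10 m²/s²
vₐ = 275444 m/s ≈ 275.4 km/s

Final answer: vₚ = 4954 km/s, vₐ = 275.4 km/s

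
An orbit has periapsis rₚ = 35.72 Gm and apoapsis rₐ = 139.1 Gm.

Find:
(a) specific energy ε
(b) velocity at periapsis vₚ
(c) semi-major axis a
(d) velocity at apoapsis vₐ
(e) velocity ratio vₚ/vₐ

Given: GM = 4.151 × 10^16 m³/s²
rₚ = 35.72 Gm = 3.572 × 10^10 m
rₐ = 139.1 Gm = 1.391 × 10^11 m
GM = 4.151 × 10^16 m³/s²
a = (rₚ + rₐ)/2 = 8.741 × 10^10 m
e = (rₐ − rₚ)/(rₐ + rₚ) = (1.0338 × 10^11) / (1.7482 × 10^11) = 0.591351
(a) 2a = 1.7482 × 10^11 m;  ε = −GM/(2a) = -237444 J/kg ≈ -237.4 kJ/kg
(b) vₚ² = GM (2/rₚ − 1/a) = 4.151 × 10^16 × (5.5991 × 10^-11 − 1.14403 × 10^-11) = 1.8493 × 10^6 m²/s²;  vₚ = 1359.89 m/s ≈ 1.36 km/s
(c) a = 8.741 × 10^10 m ≈ 87.41 Gm
(d) vₐ² = GM (2/rₐ − 1/a) = 4.151 × 10^16 × (1.43781 × 10^-11 − 1.14403 × 10^-11) = 121948 m²/s²;  vₐ = 349.211 m/s ≈ 349.2 m/s
(e) vₚ/vₐ = rₐ/rₚ (angular momentum) = (1.391 × 10^11) / (3.572 × 10^10) = 3.89418 ≈ 3.894

Final answer:
(a) specific energy ε = -237.4 kJ/kg
(b) velocity at periapsis vₚ = 1.36 km/s
(c) semi-major axis a = 87.41 Gm
(d) velocity at apoapsis vₐ = 349.2 m/s
(e) velocity ratio vₚ/vₐ = 3.894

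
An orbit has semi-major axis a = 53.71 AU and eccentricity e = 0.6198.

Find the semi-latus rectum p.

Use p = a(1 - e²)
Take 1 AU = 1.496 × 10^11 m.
a = 53.71 AU = 8.03502 × 10^12 m
e = 0.6198,  e² = 0.384152,  1 − e² = 0.615848
p = a(1 − e²) = 8.03502 × 10^12 m × 0.615848 = 4.94835 × 10^12 m ≈ 33.08 AU

Final answer: p = 33.08 AU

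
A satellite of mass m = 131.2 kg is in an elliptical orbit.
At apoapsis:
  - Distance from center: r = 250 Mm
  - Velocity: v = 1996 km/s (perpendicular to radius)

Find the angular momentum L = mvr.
r = 250 Mm = 2.5 × 10^8 m
v = 1996 km/s = 1.996 × 10^6 m/s
vr = 1.996 × 10^6 × 2.5 × 10^8 = 4.99 × 10^14 m²/s
L = m × vr = 131.2 × 4.99 × 10^14 = 6.54688 × 10^16 kg·m²/s ≈ 6.547 × 10^16 kg·m²/s

Final answer: L = 6.547 × 10^16 kg·m²/s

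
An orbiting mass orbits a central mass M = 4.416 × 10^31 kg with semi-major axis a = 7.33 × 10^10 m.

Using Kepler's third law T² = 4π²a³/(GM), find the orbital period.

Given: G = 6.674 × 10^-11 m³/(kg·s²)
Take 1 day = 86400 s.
M = 4.416 × 10^31 kg
GM = G × M = 6.674 × 10^-11 × 4.416 × 10^31 = 2.94724 × 10^21 m³/s²
a = 7.33 × 10^10 m
a³ = 3.93833 × 10^32 m³
T = 2π √(a³/GM) = 2π √((3.93833 × 10^32) / (2.94724 × 10^21)) = 2π × 365551 s
T = 2.29683 × 10^6 s ≈ 26.58 days

Final answer: 26.58 days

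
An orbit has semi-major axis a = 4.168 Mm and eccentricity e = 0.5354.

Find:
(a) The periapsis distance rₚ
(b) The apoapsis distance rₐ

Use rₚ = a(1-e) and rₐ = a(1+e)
a = 4.168 Mm = 4.168 × 10^6 m
e = 0.5354:  1 − e = 0.4646,  1 + e = 1.5354
(a) rₚ = a(1 − e) = 4.168 × 10^6 m × 0.4646 = 1.93645 × 10^6 m ≈ 1.936 Mm
(b) rₐ = a(1 + e) = 4.168 × 10^6 m × 1.5354 = 6.39955 × 10^6 m ≈ 6.4 Mm

Final answer:
(a) rₚ = 1.936 Mm
(b) rₐ = 6.4 Mm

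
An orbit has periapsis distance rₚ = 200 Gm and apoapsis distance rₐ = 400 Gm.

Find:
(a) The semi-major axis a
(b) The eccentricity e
rₚ = 200 Gm = 2 × 10^11 m
rₐ = 400 Gm = 4 × 10^11 m
(a) a = (rₚ + rₐ)/2 = 3 × 10^11 m ≈ 300 Gm
(b) e = (rₐ − rₚ)/(rₐ + rₚ) = (2 × 10^11) / (6 × 10^11) = 0.333333

Final answer:
(a) a = 300 Gm
(b) e = 0.3333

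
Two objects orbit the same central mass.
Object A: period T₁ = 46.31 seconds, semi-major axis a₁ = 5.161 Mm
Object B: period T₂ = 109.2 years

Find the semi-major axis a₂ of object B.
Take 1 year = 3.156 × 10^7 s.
T₁ = 46.31 seconds
T₂ = 109.2 years = 3.44635 × 10^9 s
a₁ = 5.161 Mm = 5.161 × 10^6 m
Kepler's third law: (T₂/T₁)² = (a₂/a₁)³  ⇒  a₂ = a₁ (T₂/T₁)^(2/3)
T₂/T₁ = 7.44192 × 10^7
(T₂/T₁)^(2/3) = 176925
a₂ = 5.161 × 10^6 m × 176925 = 9.13111 × 10^11 m ≈ 913.1 Gm

Final answer: a₂ = 913.1 Gm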